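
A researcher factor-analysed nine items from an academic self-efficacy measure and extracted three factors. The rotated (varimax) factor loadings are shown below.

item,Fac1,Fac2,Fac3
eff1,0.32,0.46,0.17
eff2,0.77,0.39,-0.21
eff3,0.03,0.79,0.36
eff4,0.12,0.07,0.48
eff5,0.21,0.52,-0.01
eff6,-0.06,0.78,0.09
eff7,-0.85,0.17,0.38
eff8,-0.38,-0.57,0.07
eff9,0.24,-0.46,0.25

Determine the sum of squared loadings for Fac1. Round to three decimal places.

SS loadings for Fac1 = 0.32² + 0.77² + 0.03² + 0.12² + 0.21² + (-0.06)² + (-0.85)² + (-0.38)² + 0.24² = 0.1024 + 0.5929 + 0.0009 + 0.0144 + 0.0441 + 0.0036 + 0.7225 + 0.1444 + 0.0576 = 1.6828

1.683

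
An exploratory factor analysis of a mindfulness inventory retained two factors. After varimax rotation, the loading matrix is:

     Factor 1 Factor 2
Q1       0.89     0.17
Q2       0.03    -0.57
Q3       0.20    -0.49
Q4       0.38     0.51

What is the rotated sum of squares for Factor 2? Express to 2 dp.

0.85

SS loadings for Factor 2 = 0.17² + (-0.57)² + (-0.49)² + 0.51² = 0.0289 + 0.3249 + 0.2401 + 0.2601 = 0.8540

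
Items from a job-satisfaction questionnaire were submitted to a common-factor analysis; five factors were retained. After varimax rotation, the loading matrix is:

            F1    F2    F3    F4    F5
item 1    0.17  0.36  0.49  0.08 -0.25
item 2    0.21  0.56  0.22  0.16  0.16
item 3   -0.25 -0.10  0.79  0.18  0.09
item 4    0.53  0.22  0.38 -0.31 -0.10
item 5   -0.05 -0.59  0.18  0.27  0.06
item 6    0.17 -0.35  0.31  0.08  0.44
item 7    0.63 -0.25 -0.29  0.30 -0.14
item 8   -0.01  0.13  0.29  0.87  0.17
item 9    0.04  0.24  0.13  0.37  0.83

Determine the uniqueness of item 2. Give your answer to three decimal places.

h² = 0.21² + 0.56² + 0.22² + 0.16² + 0.16² = 0.0441 + 0.3136 + 0.0484 + 0.0256 + 0.0256 = 0.4573
Uniqueness u² = 1 − h² = 1 − 0.4573 = 0.5427

0.543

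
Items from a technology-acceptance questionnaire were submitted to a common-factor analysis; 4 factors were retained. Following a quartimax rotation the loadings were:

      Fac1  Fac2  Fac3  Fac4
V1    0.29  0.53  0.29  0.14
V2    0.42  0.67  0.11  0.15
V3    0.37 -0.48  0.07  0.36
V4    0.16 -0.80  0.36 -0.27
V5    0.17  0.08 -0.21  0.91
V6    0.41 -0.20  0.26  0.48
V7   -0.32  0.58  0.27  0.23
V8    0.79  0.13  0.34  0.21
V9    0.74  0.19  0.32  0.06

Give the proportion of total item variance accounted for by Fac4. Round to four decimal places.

0.1560

SS loadings for Fac4 = 0.14² + 0.15² + 0.36² + (-0.27)² + 0.91² + 0.48² + 0.23² + 0.21² + 0.06² = 1.4037
Proportion of variance = 1.4037 / 9 = 0.1560.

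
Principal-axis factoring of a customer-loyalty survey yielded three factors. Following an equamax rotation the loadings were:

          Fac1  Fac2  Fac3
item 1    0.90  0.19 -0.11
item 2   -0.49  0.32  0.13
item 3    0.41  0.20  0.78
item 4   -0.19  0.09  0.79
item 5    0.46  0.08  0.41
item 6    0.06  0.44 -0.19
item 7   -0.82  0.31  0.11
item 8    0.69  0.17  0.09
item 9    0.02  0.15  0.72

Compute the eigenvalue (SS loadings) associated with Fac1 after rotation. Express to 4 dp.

SS loadings for Fac1 = 0.90² + (-0.49)² + 0.41² + (-0.19)² + 0.46² + 0.06² + (-0.82)² + 0.69² + 0.02² = 0.8100 + 0.2401 + 0.1681 + 0.0361 + 0.2116 + 0.0036 + 0.6724 + 0.4761 + 0.0004 = 2.6184

2.6184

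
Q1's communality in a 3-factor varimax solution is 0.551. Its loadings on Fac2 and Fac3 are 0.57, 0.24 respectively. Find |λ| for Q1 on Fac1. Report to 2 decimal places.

0.41

Under orthogonal rotation h² = Σλ², so λ_Fac1² = h² − (0.3825) = 0.551 − 0.3825 = 0.1685.
|λ| = √0.1685 = 0.4105.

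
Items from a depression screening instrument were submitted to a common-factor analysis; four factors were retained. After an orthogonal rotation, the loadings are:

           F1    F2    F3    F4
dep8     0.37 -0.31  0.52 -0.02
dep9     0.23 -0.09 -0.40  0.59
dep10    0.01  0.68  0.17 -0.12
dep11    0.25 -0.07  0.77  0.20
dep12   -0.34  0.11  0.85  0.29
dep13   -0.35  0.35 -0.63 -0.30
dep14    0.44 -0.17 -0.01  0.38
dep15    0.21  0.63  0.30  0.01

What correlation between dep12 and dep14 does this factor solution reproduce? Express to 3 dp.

r̂ = Σ λ_i·λ_j across factors = (-0.34)(0.44) + (0.11)(-0.17) + (0.85)(-0.01) + (0.29)(0.38)
  = -0.1496 -0.0187 -0.0085 +0.1102 = -0.0666

-0.067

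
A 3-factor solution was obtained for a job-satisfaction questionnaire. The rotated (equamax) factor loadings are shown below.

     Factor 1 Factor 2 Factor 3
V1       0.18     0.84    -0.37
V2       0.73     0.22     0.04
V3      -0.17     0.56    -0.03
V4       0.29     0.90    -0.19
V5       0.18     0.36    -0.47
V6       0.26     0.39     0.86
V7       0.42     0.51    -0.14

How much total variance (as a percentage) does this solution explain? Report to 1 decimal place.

64.7%

Communalities: 0.8749, 0.5829, 0.3434, 0.9302, 0.3829, 0.9593, 0.4561; Σh² = 4.5297.
Total variance with 7 standardized items is 7, so the solution explains 4.5297/7 = 0.6471 = 64.71%.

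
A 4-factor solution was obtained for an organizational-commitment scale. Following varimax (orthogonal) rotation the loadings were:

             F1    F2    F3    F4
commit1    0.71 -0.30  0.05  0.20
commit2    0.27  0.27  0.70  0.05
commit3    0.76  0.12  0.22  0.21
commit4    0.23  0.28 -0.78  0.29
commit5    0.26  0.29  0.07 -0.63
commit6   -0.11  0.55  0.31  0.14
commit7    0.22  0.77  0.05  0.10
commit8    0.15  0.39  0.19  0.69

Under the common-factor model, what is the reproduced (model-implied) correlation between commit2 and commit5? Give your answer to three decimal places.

0.166

r̂ = Σ λ_i·λ_j across factors = (0.27)(0.26) + (0.27)(0.29) + (0.70)(0.07) + (0.05)(-0.63)
  = +0.0702 +0.0783 +0.0490 -0.0315 = 0.1660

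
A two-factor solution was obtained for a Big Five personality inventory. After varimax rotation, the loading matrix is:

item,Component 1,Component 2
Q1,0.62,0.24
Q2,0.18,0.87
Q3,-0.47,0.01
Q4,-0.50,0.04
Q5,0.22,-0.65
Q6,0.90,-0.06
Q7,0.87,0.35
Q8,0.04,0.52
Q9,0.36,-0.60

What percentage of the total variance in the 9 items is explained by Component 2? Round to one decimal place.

22.2%

SS loadings for Component 2 = 0.24² + 0.87² + 0.01² + 0.04² + (-0.65)² + (-0.06)² + 0.35² + 0.52² + (-0.60)² = 1.9952
With 9 standardized items, total variance = 9. Proportion = 1.9952/9 = 0.2217 → 22.17%.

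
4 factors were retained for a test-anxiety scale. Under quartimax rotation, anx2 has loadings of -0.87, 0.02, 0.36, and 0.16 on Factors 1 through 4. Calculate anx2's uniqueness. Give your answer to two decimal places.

0.09

h² = (-0.87)² + 0.02² + 0.36² + 0.16² = 0.7569 + 0.0004 + 0.1296 + 0.0256 = 0.9125
Uniqueness u² = 1 − h² = 1 − 0.9125 = 0.0875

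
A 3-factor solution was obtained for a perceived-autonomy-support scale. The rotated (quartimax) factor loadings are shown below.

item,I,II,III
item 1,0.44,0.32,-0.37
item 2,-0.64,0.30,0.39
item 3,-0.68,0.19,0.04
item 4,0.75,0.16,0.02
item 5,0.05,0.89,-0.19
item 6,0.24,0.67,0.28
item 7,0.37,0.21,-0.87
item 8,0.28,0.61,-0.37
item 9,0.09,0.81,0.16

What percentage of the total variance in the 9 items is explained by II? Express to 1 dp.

28.5%

SS loadings for II = 0.32² + 0.30² + 0.19² + 0.16² + 0.89² + 0.67² + 0.21² + 0.61² + 0.81² = 2.5674
With 9 standardized items, total variance = 9. Proportion = 2.5674/9 = 0.2853 → 28.53%.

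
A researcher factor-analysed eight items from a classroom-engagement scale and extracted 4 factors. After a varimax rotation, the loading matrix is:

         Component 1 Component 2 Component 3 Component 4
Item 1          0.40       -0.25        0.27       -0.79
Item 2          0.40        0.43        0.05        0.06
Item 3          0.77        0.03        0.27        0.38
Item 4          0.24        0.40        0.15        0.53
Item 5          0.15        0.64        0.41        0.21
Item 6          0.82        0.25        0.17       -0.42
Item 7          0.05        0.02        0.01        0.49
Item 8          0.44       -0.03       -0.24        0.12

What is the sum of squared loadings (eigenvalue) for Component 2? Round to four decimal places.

SS loadings for Component 2 = (-0.25)² + 0.43² + 0.03² + 0.40² + 0.64² + 0.25² + 0.02² + (-0.03)² = 0.0625 + 0.1849 + 0.0009 + 0.1600 + 0.4096 + 0.0625 + 0.0004 + 0.0009 = 0.8817

0.8817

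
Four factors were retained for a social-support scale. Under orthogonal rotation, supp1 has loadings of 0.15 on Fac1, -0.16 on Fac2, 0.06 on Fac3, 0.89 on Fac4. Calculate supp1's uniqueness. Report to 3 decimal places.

0.156

h² = 0.15² + (-0.16)² + 0.06² + 0.89² = 0.0225 + 0.0256 + 0.0036 + 0.7921 = 0.8438
Uniqueness u² = 1 − h² = 1 − 0.8438 = 0.1562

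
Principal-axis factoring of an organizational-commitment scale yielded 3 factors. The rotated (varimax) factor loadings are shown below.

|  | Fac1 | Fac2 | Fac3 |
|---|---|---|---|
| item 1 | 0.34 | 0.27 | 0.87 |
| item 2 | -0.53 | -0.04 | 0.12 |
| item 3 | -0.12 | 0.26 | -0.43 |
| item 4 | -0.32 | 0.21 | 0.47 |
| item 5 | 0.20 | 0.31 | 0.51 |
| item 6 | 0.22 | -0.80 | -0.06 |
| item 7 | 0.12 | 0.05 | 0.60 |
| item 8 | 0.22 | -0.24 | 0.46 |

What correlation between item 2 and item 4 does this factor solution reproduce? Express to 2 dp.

r̂ = Σ λ_i·λ_j across factors = (-0.53)(-0.32) + (-0.04)(0.21) + (0.12)(0.47)
  = +0.1696 -0.0084 +0.0564 = 0.2176

0.22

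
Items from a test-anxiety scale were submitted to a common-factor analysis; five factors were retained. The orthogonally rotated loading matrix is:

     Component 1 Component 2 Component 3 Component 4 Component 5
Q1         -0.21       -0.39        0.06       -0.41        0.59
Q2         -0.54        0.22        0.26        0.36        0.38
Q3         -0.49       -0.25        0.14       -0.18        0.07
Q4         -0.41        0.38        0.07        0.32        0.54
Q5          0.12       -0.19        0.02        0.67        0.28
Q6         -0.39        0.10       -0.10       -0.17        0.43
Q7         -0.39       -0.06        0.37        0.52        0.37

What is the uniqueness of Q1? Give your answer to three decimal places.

h² = (-0.21)² + (-0.39)² + 0.06² + (-0.41)² + 0.59² = 0.0441 + 0.1521 + 0.0036 + 0.1681 + 0.3481 = 0.7160
Uniqueness u² = 1 − h² = 1 − 0.7160 = 0.2840

0.284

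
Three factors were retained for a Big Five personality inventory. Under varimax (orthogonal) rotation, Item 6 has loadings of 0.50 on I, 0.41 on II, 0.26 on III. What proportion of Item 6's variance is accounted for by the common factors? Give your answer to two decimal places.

0.49

h² = 0.50² + 0.41² + 0.26² = 0.2500 + 0.1681 + 0.0676 = 0.4857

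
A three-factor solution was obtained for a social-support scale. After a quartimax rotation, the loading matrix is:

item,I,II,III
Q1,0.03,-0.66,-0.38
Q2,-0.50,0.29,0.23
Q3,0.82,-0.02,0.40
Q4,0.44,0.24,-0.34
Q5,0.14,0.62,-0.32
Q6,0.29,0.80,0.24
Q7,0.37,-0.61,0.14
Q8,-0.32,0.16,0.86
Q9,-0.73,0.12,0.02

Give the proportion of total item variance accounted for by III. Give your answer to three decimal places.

SS loadings for III = (-0.38)² + 0.23² + 0.40² + (-0.34)² + (-0.32)² + 0.24² + 0.14² + 0.86² + 0.02² = 1.3925
Proportion of variance = 1.3925 / 9 = 0.1547.

0.155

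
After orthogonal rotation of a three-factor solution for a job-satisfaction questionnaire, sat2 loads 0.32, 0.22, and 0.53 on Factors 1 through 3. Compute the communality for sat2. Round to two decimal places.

0.43

h² = 0.32² + 0.22² + 0.53² = 0.1024 + 0.0484 + 0.2809 = 0.4317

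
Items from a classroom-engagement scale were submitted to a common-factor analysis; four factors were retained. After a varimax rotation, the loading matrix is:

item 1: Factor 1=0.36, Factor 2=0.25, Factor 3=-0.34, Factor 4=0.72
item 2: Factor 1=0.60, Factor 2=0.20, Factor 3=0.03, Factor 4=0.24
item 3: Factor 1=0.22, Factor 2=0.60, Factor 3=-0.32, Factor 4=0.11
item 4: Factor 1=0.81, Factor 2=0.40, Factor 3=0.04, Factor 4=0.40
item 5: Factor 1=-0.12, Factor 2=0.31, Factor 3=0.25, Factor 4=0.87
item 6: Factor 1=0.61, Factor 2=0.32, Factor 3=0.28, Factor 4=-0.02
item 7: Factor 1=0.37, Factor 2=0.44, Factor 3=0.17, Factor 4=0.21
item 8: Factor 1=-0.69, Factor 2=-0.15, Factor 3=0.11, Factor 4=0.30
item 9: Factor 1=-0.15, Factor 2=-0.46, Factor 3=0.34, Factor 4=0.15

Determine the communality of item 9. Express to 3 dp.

0.372

h² = (-0.15)² + (-0.46)² + 0.34² + 0.15² = 0.0225 + 0.2116 + 0.1156 + 0.0225 = 0.3722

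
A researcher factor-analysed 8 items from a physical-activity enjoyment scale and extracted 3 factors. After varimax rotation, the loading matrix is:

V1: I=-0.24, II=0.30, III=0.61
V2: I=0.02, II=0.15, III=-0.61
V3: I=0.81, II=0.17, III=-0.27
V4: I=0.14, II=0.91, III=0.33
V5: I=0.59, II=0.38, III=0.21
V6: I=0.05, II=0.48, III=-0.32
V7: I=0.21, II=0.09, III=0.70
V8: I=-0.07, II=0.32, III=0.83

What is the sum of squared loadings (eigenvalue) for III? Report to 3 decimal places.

2.251

SS loadings for III = 0.61² + (-0.61)² + (-0.27)² + 0.33² + 0.21² + (-0.32)² + 0.70² + 0.83² = 0.3721 + 0.3721 + 0.0729 + 0.1089 + 0.0441 + 0.1024 + 0.4900 + 0.6889 = 2.2514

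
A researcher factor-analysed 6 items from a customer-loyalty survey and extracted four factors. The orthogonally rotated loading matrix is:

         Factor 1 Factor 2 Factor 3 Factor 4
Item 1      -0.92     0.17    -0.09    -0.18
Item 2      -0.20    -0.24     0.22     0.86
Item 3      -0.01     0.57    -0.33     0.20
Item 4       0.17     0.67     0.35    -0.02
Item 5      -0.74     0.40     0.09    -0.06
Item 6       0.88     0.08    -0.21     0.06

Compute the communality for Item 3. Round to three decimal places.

0.474

h² = (-0.01)² + 0.57² + (-0.33)² + 0.20² = 0.0001 + 0.3249 + 0.1089 + 0.0400 = 0.4739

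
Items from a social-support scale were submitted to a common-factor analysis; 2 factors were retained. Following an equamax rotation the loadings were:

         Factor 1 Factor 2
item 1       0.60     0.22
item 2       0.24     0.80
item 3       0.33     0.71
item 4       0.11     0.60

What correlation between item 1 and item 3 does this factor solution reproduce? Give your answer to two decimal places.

0.35

r̂ = Σ λ_i·λ_j across factors = (0.60)(0.33) + (0.22)(0.71)
  = +0.1980 +0.1562 = 0.3542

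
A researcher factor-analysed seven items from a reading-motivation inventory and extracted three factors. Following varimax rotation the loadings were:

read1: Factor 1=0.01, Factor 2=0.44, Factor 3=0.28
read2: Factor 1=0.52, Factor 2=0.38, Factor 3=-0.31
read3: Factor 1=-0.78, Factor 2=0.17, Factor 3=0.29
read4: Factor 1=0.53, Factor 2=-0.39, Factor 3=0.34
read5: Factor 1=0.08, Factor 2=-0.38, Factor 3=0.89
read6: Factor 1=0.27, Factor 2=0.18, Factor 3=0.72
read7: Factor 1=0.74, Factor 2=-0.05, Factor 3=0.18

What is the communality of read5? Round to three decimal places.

h² = 0.08² + (-0.38)² + 0.89² = 0.0064 + 0.1444 + 0.7921 = 0.9429

0.943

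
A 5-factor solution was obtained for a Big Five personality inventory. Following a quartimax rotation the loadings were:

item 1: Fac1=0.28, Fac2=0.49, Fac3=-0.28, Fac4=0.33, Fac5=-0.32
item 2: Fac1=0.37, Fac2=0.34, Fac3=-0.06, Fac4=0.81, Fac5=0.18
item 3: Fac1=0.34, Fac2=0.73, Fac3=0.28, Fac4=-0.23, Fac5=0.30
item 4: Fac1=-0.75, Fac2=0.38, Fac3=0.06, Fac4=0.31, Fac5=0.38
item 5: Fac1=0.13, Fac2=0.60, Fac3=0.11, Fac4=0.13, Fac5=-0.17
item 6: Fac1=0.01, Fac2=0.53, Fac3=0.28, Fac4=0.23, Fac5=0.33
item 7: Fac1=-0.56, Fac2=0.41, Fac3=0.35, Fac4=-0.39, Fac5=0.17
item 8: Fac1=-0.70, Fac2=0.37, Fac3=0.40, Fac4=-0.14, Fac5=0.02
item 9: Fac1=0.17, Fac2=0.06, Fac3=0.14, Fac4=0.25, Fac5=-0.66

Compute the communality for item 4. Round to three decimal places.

h² = (-0.75)² + 0.38² + 0.06² + 0.31² + 0.38² = 0.5625 + 0.1444 + 0.0036 + 0.0961 + 0.1444 = 0.9510

0.951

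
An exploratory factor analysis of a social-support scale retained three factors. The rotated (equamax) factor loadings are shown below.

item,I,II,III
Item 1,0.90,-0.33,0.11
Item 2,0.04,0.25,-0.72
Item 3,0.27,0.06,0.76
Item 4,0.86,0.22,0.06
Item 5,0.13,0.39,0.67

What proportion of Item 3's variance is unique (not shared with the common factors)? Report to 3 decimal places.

0.346

h² = 0.27² + 0.06² + 0.76² = 0.0729 + 0.0036 + 0.5776 = 0.6541
Uniqueness u² = 1 − h² = 1 − 0.6541 = 0.3459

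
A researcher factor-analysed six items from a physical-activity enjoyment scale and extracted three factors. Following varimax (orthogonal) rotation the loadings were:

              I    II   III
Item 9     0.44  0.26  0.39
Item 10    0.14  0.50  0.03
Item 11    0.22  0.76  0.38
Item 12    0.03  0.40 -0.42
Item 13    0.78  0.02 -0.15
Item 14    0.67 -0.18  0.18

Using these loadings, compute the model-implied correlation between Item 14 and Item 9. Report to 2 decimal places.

r̂ = Σ λ_i·λ_j across factors = (0.67)(0.44) + (-0.18)(0.26) + (0.18)(0.39)
  = +0.2948 -0.0468 +0.0702 = 0.3182

0.32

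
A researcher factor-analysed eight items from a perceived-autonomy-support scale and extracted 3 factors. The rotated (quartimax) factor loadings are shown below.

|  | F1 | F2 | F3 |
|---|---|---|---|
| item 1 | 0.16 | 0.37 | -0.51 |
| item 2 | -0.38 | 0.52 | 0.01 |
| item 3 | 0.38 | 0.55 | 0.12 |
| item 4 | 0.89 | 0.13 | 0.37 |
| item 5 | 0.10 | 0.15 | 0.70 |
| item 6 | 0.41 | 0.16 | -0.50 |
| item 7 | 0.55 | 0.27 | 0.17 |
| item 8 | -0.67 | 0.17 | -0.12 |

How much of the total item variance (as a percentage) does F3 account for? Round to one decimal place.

14.9%

SS loadings for F3 = (-0.51)² + 0.01² + 0.12² + 0.37² + 0.70² + (-0.50)² + 0.17² + (-0.12)² = 1.1948
With 8 standardized items, total variance = 8. Proportion = 1.1948/8 = 0.1493 → 14.93%.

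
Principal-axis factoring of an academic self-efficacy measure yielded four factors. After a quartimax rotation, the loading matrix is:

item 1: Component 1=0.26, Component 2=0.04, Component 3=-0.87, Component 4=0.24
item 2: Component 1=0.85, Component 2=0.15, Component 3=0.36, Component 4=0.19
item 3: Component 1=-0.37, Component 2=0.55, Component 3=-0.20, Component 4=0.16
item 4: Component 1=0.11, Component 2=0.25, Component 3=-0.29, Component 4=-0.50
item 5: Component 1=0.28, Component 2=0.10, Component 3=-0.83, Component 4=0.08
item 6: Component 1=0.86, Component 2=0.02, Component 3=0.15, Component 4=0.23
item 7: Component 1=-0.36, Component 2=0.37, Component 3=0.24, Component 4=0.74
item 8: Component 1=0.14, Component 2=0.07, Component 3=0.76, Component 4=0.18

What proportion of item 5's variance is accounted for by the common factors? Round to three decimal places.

h² = 0.28² + 0.10² + (-0.83)² + 0.08² = 0.0784 + 0.0100 + 0.6889 + 0.0064 = 0.7837

0.784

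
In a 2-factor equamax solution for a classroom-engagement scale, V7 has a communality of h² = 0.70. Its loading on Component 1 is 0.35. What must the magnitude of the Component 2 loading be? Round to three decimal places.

0.760

Under orthogonal rotation h² = Σλ², so λ_Component 2² = h² − (0.1225) = 0.70 − 0.1225 = 0.5775.
|λ| = √0.5775 = 0.7599.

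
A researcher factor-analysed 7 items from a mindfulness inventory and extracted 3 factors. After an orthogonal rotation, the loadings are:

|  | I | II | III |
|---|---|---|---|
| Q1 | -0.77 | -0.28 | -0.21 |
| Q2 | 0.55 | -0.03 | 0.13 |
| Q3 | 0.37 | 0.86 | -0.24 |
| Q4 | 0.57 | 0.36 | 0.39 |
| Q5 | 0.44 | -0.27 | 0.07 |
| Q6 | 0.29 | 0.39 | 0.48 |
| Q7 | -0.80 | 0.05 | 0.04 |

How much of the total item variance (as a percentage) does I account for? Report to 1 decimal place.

32.5%

SS loadings for I = (-0.77)² + 0.55² + 0.37² + 0.57² + 0.44² + 0.29² + (-0.80)² = 2.2749
With 7 standardized items, total variance = 7. Proportion = 2.2749/7 = 0.3250 → 32.50%.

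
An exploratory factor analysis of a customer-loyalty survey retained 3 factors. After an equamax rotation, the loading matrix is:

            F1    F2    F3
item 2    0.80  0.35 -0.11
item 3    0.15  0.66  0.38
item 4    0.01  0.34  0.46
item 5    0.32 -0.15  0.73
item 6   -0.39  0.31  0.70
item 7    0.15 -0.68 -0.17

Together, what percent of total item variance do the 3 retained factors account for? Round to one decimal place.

60.2%

SS loadings by factor: 0.9396, 1.2547, 1.4199; total = 3.6142.
Total variance with 6 standardized items is 6, so the solution explains 3.6142/6 = 0.6024 = 60.24%.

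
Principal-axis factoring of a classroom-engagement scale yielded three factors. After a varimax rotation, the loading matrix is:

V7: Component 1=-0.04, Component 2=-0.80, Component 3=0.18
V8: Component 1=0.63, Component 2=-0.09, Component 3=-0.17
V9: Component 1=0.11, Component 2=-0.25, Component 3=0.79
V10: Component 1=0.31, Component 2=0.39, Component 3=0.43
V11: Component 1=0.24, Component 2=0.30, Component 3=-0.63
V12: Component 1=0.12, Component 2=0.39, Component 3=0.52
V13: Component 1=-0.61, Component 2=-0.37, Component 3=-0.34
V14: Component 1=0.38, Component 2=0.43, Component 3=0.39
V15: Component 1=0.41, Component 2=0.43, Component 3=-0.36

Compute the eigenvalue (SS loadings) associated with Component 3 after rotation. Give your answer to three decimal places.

SS loadings for Component 3 = 0.18² + (-0.17)² + 0.79² + 0.43² + (-0.63)² + 0.52² + (-0.34)² + 0.39² + (-0.36)² = 0.0324 + 0.0289 + 0.6241 + 0.1849 + 0.3969 + 0.2704 + 0.1156 + 0.1521 + 0.1296 = 1.9349

1.935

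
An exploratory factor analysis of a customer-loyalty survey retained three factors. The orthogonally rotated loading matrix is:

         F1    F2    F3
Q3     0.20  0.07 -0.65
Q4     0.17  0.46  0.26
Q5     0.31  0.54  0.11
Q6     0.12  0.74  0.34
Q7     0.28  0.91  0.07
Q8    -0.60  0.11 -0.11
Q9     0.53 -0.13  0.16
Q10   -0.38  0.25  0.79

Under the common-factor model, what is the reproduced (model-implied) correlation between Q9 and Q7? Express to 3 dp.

0.041

r̂ = Σ λ_i·λ_j across factors = (0.53)(0.28) + (-0.13)(0.91) + (0.16)(0.07)
  = +0.1484 -0.1183 +0.0112 = 0.0413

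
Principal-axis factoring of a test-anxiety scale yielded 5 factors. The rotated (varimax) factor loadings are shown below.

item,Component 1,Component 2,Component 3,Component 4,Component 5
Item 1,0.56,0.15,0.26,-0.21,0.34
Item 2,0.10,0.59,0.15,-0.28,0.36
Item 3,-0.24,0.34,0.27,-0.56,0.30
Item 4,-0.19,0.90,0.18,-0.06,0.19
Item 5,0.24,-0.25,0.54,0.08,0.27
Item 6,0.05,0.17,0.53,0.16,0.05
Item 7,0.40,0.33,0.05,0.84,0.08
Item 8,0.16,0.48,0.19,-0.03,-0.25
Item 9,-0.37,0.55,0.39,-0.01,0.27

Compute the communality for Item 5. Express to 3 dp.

0.491

h² = 0.24² + (-0.25)² + 0.54² + 0.08² + 0.27² = 0.0576 + 0.0625 + 0.2916 + 0.0064 + 0.0729 = 0.4910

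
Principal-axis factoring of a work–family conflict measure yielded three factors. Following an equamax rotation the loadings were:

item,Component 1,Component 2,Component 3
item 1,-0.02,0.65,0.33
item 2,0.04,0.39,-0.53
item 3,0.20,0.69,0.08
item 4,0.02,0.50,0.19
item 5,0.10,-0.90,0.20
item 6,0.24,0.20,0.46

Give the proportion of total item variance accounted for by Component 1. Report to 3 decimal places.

0.018

SS loadings for Component 1 = (-0.02)² + 0.04² + 0.20² + 0.02² + 0.10² + 0.24² = 0.1100
Proportion of variance = 0.1100 / 6 = 0.0183.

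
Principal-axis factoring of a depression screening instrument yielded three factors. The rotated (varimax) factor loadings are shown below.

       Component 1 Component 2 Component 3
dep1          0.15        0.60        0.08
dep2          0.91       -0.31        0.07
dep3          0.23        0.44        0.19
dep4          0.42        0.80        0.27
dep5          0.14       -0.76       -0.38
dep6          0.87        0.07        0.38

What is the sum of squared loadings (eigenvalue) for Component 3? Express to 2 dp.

0.41

SS loadings for Component 3 = 0.08² + 0.07² + 0.19² + 0.27² + (-0.38)² + 0.38² = 0.0064 + 0.0049 + 0.0361 + 0.0729 + 0.1444 + 0.1444 = 0.4091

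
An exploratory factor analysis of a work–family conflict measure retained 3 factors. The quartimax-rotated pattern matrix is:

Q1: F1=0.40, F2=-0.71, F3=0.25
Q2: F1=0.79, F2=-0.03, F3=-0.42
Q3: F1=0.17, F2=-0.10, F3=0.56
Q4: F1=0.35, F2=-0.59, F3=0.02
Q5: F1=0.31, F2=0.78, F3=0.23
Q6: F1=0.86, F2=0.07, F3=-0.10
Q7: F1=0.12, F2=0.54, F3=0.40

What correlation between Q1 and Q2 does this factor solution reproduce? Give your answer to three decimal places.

r̂ = Σ λ_i·λ_j across factors = (0.40)(0.79) + (-0.71)(-0.03) + (0.25)(-0.42)
  = +0.3160 +0.0213 -0.1050 = 0.2323

0.232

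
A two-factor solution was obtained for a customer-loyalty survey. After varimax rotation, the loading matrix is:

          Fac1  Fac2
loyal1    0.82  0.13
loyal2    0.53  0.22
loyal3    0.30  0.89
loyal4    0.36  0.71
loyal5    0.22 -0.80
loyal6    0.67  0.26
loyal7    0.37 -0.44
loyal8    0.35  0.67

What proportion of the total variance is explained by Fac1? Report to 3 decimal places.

SS loadings for Fac1 = 0.82² + 0.53² + 0.30² + 0.36² + 0.22² + 0.67² + 0.37² + 0.35² = 1.9296
Proportion of variance = 1.9296 / 8 = 0.2412.

0.241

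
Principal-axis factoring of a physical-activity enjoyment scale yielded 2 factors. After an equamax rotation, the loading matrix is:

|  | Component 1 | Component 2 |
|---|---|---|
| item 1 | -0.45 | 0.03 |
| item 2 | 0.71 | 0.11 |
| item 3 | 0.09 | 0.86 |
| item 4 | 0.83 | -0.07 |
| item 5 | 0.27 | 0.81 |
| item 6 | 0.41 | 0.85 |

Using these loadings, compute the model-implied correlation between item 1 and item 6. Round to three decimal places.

-0.159

r̂ = Σ λ_i·λ_j across factors = (-0.45)(0.41) + (0.03)(0.85)
  = -0.1845 +0.0255 = -0.1590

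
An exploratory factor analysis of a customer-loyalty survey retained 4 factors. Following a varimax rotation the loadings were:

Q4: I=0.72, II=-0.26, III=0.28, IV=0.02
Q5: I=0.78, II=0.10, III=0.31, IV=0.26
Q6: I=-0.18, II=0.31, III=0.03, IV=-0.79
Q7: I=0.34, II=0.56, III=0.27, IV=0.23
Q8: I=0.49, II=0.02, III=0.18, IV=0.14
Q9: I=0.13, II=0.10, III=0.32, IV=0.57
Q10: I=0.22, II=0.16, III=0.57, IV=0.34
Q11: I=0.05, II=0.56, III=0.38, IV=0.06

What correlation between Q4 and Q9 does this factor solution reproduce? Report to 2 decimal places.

0.17

r̂ = Σ λ_i·λ_j across factors = (0.72)(0.13) + (-0.26)(0.10) + (0.28)(0.32) + (0.02)(0.57)
  = +0.0936 -0.0260 +0.0896 +0.0114 = 0.1686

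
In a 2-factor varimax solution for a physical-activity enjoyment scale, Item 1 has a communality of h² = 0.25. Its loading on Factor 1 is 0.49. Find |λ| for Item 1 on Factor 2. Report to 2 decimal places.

Under orthogonal rotation h² = Σλ², so λ_Factor 2² = h² − (0.2401) = 0.25 − 0.2401 = 0.0099.
|λ| = √0.0099 = 0.0995.

0.10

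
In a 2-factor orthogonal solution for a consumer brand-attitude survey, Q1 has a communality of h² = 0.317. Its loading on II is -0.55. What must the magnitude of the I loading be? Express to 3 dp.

0.120

Under orthogonal rotation h² = Σλ², so λ_I² = h² − (0.3025) = 0.317 − 0.3025 = 0.0145.
|λ| = √0.0145 = 0.1204.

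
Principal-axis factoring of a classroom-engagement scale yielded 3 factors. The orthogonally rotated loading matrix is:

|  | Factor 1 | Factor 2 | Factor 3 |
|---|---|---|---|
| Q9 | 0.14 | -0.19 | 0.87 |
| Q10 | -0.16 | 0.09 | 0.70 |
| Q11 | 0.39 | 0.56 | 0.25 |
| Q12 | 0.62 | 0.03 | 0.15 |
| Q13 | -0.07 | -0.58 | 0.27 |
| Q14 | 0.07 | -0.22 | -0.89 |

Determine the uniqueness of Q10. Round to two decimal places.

h² = (-0.16)² + 0.09² + 0.70² = 0.0256 + 0.0081 + 0.4900 = 0.5237
Uniqueness u² = 1 − h² = 1 − 0.5237 = 0.4763

0.48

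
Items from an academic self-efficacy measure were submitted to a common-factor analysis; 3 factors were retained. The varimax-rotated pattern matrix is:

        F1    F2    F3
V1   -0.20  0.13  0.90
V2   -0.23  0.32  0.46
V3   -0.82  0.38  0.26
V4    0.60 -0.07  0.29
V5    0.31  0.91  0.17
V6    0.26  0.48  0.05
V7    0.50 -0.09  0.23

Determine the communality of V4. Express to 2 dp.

h² = 0.60² + (-0.07)² + 0.29² = 0.3600 + 0.0049 + 0.0841 = 0.4490

0.45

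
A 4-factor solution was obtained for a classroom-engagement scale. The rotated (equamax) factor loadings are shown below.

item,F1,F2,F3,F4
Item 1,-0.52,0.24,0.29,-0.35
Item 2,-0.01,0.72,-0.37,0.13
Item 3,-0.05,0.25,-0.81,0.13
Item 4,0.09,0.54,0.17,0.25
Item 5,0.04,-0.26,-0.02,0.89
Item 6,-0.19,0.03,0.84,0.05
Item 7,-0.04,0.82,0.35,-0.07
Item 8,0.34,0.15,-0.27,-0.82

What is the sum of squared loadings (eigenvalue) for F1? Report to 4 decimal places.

SS loadings for F1 = (-0.52)² + (-0.01)² + (-0.05)² + 0.09² + 0.04² + (-0.19)² + (-0.04)² + 0.34² = 0.2704 + 0.0001 + 0.0025 + 0.0081 + 0.0016 + 0.0361 + 0.0016 + 0.1156 = 0.4360

0.4360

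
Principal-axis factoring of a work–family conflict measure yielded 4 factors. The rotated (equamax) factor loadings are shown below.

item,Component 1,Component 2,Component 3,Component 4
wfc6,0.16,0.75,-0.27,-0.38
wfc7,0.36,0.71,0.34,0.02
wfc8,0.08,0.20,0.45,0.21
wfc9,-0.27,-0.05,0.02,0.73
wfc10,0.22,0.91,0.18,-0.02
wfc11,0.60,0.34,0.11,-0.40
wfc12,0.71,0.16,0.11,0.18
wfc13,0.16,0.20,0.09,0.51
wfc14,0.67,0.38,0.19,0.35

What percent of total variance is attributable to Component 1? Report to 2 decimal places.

18.02%

SS loadings for Component 1 = 0.16² + 0.36² + 0.08² + (-0.27)² + 0.22² + 0.60² + 0.71² + 0.16² + 0.67² = 1.6215
With 9 standardized items, total variance = 9. Proportion = 1.6215/9 = 0.1802 → 18.02%.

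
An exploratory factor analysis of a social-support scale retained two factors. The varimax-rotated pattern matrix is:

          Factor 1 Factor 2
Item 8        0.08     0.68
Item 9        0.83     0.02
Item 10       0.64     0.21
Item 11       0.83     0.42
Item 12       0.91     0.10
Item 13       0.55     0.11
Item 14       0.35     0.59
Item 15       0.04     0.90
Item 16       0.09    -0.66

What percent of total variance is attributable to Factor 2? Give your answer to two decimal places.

SS loadings for Factor 2 = 0.68² + 0.02² + 0.21² + 0.42² + 0.10² + 0.11² + 0.59² + 0.90² + (-0.66)² = 2.2991
With 9 standardized items, total variance = 9. Proportion = 2.2991/9 = 0.2555 → 25.55%.

25.55%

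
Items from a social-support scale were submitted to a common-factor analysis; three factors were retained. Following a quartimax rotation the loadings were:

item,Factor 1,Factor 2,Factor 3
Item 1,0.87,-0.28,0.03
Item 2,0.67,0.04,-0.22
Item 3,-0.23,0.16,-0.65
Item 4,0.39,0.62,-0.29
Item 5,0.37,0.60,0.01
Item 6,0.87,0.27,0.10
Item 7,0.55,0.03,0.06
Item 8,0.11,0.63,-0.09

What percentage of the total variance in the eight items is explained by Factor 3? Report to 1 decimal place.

7.2%

SS loadings for Factor 3 = 0.03² + (-0.22)² + (-0.65)² + (-0.29)² + 0.01² + 0.10² + 0.06² + (-0.09)² = 0.5777
With 8 standardized items, total variance = 8. Proportion = 0.5777/8 = 0.0722 → 7.22%.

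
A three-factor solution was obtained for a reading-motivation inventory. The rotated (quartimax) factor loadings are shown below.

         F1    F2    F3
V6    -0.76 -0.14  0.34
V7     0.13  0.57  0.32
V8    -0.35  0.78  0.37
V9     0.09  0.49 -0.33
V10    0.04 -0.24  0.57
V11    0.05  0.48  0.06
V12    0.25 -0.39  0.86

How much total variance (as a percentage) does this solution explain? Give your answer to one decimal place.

Communalities: 0.7128, 0.4442, 0.8678, 0.3571, 0.3841, 0.2365, 0.9542; Σh² = 3.9567.
Total variance with 7 standardized items is 7, so the solution explains 3.9567/7 = 0.5652 = 56.52%.

56.5%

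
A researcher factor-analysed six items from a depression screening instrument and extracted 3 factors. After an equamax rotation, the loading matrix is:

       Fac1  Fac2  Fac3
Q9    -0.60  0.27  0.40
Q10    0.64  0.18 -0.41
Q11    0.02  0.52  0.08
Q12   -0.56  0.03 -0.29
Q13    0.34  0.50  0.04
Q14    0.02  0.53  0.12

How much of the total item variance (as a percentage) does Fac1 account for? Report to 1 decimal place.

SS loadings for Fac1 = (-0.60)² + 0.64² + 0.02² + (-0.56)² + 0.34² + 0.02² = 1.1996
With 6 standardized items, total variance = 6. Proportion = 1.1996/6 = 0.1999 → 19.99%.

20.0%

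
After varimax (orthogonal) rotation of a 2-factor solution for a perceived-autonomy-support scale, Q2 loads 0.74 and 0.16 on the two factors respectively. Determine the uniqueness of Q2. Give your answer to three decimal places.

0.427

h² = 0.74² + 0.16² = 0.5476 + 0.0256 = 0.5732
Uniqueness u² = 1 − h² = 1 − 0.5732 = 0.4268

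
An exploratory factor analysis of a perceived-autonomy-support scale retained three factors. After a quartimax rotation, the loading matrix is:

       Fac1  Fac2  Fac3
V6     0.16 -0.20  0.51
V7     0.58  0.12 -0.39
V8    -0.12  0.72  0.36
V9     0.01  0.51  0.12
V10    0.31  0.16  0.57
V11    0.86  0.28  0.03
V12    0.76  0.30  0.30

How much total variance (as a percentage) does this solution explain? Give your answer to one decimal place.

SS loadings by factor: 1.7898, 1.0269, 0.9720; total = 3.7887.
Total variance with 7 standardized items is 7, so the solution explains 3.7887/7 = 0.5412 = 54.12%.

54.1%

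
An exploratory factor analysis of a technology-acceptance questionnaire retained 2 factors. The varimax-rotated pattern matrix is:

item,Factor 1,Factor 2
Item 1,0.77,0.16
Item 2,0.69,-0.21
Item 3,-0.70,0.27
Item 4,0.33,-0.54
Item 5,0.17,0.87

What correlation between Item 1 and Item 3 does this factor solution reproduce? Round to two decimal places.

-0.50

r̂ = Σ λ_i·λ_j across factors = (0.77)(-0.70) + (0.16)(0.27)
  = -0.5390 +0.0432 = -0.4958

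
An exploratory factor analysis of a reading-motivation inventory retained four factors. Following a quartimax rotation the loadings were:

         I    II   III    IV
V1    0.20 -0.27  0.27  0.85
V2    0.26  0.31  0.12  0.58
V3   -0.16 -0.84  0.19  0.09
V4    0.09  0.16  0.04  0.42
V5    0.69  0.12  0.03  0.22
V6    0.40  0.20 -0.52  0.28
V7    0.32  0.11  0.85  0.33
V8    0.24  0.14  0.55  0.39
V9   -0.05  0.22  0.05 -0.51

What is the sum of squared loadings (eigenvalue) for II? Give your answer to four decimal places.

1.0347

SS loadings for II = (-0.27)² + 0.31² + (-0.84)² + 0.16² + 0.12² + 0.20² + 0.11² + 0.14² + 0.22² = 0.0729 + 0.0961 + 0.7056 + 0.0256 + 0.0144 + 0.0400 + 0.0121 + 0.0196 + 0.0484 = 1.0347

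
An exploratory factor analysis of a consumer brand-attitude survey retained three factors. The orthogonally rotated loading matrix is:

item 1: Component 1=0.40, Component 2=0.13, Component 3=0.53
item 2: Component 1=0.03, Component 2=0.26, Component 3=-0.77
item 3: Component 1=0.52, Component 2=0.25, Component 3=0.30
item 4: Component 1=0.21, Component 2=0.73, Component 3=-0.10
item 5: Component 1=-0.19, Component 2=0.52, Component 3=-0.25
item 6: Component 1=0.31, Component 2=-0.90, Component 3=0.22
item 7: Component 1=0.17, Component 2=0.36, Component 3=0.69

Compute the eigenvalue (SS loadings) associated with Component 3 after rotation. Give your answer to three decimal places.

SS loadings for Component 3 = 0.53² + (-0.77)² + 0.30² + (-0.10)² + (-0.25)² + 0.22² + 0.69² = 0.2809 + 0.5929 + 0.0900 + 0.0100 + 0.0625 + 0.0484 + 0.4761 = 1.5608

1.561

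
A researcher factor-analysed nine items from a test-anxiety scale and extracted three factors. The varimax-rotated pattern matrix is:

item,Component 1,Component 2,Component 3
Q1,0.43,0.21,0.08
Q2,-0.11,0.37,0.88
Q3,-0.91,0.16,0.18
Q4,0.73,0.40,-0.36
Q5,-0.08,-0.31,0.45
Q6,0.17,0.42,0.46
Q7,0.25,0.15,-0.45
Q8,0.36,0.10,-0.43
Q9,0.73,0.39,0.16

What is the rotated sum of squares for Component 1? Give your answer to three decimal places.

2.318

SS loadings for Component 1 = 0.43² + (-0.11)² + (-0.91)² + 0.73² + (-0.08)² + 0.17² + 0.25² + 0.36² + 0.73² = 0.1849 + 0.0121 + 0.8281 + 0.5329 + 0.0064 + 0.0289 + 0.0625 + 0.1296 + 0.5329 = 2.3183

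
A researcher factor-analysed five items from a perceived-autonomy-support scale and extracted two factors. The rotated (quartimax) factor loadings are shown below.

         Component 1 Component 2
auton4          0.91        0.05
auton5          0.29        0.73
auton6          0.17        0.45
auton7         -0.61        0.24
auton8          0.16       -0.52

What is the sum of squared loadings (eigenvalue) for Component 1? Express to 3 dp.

SS loadings for Component 1 = 0.91² + 0.29² + 0.17² + (-0.61)² + 0.16² = 0.8281 + 0.0841 + 0.0289 + 0.3721 + 0.0256 = 1.3388

1.339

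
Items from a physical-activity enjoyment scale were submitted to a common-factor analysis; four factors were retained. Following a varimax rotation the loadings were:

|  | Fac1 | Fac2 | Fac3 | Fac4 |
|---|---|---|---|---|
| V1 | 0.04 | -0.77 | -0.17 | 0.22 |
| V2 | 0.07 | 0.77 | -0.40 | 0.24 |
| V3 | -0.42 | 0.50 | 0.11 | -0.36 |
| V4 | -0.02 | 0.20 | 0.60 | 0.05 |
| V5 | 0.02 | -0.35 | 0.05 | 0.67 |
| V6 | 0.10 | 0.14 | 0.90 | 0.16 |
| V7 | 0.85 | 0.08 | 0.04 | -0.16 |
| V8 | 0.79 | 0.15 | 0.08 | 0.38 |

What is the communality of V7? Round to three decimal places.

0.756

h² = 0.85² + 0.08² + 0.04² + (-0.16)² = 0.7225 + 0.0064 + 0.0016 + 0.0256 = 0.7561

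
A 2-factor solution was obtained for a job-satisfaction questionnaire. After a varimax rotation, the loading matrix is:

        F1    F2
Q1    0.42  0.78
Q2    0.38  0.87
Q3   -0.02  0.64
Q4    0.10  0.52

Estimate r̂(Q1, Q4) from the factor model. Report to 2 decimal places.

r̂ = Σ λ_i·λ_j across factors = (0.42)(0.10) + (0.78)(0.52)
  = +0.0420 +0.4056 = 0.4476

0.45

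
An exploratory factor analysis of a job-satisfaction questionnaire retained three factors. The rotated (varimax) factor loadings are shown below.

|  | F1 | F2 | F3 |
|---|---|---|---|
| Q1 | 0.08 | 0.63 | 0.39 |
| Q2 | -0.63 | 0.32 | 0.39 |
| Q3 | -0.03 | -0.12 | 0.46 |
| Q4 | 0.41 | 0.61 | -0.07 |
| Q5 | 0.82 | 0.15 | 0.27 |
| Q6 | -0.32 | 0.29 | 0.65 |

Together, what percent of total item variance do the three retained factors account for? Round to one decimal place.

SS loadings by factor: 1.3471, 0.9924, 1.0161; total = 3.3556.
Total variance with 6 standardized items is 6, so the solution explains 3.3556/6 = 0.5593 = 55.93%.

55.9%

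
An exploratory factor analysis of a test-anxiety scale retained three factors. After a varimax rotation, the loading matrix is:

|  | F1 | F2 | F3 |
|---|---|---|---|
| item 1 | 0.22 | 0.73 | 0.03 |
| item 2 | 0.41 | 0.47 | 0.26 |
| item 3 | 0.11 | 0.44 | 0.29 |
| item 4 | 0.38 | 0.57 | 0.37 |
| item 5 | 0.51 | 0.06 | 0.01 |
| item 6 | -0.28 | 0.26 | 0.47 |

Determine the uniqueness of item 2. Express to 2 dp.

h² = 0.41² + 0.47² + 0.26² = 0.1681 + 0.2209 + 0.0676 = 0.4566
Uniqueness u² = 1 − h² = 1 − 0.4566 = 0.5434

0.54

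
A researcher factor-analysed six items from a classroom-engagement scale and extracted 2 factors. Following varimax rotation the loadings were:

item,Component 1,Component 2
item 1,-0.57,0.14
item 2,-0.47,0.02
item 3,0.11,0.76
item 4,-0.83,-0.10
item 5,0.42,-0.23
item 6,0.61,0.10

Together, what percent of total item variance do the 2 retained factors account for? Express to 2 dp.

41.10%

Communalities: 0.3445, 0.2213, 0.5897, 0.6989, 0.2293, 0.3821; Σh² = 2.4658.
Total variance with 6 standardized items is 6, so the solution explains 2.4658/6 = 0.4110 = 41.10%.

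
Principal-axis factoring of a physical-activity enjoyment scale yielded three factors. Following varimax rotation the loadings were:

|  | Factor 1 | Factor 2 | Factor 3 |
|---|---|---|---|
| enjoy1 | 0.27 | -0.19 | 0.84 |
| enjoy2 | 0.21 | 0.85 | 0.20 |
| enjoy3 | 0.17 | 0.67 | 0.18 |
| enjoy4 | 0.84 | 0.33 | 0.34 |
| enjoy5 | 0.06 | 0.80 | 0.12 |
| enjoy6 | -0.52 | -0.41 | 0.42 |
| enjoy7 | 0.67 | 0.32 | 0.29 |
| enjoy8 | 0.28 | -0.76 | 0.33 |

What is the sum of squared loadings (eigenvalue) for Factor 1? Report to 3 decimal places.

SS loadings for Factor 1 = 0.27² + 0.21² + 0.17² + 0.84² + 0.06² + (-0.52)² + 0.67² + 0.28² = 0.0729 + 0.0441 + 0.0289 + 0.7056 + 0.0036 + 0.2704 + 0.4489 + 0.0784 = 1.6528

1.653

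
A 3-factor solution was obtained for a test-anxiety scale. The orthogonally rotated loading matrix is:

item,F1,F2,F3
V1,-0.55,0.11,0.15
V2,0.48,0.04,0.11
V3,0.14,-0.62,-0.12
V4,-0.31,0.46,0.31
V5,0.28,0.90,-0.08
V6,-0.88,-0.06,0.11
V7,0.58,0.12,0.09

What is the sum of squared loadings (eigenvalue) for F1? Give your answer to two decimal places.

SS loadings for F1 = (-0.55)² + 0.48² + 0.14² + (-0.31)² + 0.28² + (-0.88)² + 0.58² = 0.3025 + 0.2304 + 0.0196 + 0.0961 + 0.0784 + 0.7744 + 0.3364 = 1.8378

1.84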